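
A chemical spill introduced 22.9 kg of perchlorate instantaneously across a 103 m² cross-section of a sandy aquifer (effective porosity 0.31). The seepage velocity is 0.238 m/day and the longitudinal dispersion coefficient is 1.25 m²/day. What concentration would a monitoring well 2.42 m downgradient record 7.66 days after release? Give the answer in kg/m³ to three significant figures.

For an instantaneous plane source, C(x,t) = M/(n_e·A·√(4πDt)) · exp(−(x−vt)²/(4Dt)), with n_e·A the pore (flow) area.
Plume center vt = 0.238 × 7.66 = 1.82308 m, so the well at 2.42 m is 0.59692 m downgradient of the peak.
√(4πDt) = 10.97 m, giving peak height M/(n_e·A·√(4πDt)) = 22.9/(0.31 × 103 × 10.97) = 0.06538 kg/m³.
(x−vt)²/(4Dt) = (0.59692)²/(4 × 1.25 × 7.66) = 0.009303; exp(−0.009303) = 0.9907.
C = 0.06538 × 0.9907 = 0.0648 kg/m³.

0.0648 kg/m³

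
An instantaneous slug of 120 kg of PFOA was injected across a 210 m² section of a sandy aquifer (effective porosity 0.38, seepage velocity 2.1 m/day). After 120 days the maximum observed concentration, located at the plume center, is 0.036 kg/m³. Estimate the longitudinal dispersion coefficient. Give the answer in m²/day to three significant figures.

1.16 m²/day

At the plume center C_max = M/(n_e·A·√(4πDt)), so D = M²/(4πt·(n_e·A·C_max)²).
n_e·A·C_max = 0.38 × 210 × 0.036 = 2.873 kg/m.
D = 120²/(4π × 120 × 2.873²) = 1.16 m²/day.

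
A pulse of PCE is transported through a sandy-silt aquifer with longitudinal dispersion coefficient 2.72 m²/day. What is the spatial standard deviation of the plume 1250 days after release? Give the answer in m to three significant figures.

Dispersive spreading gives a Gaussian with σ² = 2Dt; advection only shifts the center.
σ = √(2 × 2.72 × 1250) = 82.5 m.

82.5 m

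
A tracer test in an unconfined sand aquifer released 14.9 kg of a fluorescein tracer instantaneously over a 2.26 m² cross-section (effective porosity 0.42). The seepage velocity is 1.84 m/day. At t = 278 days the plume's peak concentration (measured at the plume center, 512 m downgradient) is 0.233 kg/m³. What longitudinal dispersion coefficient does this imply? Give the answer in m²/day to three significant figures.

1.30 m²/day

At the plume center C_max = M/(n_e·A·√(4πDt)), so D = M²/(4πt·(n_e·A·C_max)²).
n_e·A·C_max = 0.42 × 2.26 × 0.233 = 0.2212 kg/m.
D = 14.9²/(4π × 278 × 0.2212²) = 1.30 m²/day.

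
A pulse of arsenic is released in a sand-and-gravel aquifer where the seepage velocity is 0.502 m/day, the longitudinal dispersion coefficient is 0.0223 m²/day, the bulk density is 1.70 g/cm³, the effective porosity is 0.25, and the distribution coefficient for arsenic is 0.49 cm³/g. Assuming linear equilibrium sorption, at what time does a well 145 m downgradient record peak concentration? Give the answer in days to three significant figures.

1250 days

Retardation factor R = 1 + ρ_b·K_d/n = 1 + 1.70 × 0.49/0.25 = 4.332.
Sorption retards both mechanisms: v_R = v/R = 0.1159 m/day, D_R = D/R = 0.005148 m²/day.
Peak time from v_R²t² + 2D_R t − x² = 0: t = (√(D_R² + v_R²x²) − D_R)/v_R².
√(D_R² + v_R²x²) = √(0.005148² + 0.1159² × 145²) = 16.81; v_R² = 0.01343.
t = (16.81 − 0.005148)/0.01343 = 1250 days.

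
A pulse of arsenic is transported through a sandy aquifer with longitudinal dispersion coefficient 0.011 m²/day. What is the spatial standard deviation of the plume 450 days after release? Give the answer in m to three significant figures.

Dispersive spreading gives a Gaussian with σ² = 2Dt; advection only shifts the center.
σ = √(2 × 0.011 × 450) = 3.15 m.

3.15 m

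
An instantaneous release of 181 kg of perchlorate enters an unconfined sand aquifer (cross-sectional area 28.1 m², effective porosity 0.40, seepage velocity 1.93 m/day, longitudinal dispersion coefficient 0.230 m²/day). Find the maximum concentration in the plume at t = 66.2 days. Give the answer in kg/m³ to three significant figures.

The peak of an instantaneous 1D plume sits at x = vt; there the Gaussian factor is 1 and C_max = M/(n_e·A·√(4πDt)), where n_e·A is the pore area the mass is dissolved in.
√(4πDt) = √(4π × 0.230 × 66.2) = 13.83 m, so C_max = 181/(0.40 × 28.1 × 13.83) = 1.16 kg/m³.

1.16 kg/m³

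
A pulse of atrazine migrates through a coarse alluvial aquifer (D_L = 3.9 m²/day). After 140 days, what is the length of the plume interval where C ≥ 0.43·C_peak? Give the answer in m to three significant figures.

85.9 m

The plume is Gaussian with σ = √(2Dt) = √(2 × 3.9 × 140) = 33.05 m.
C/C_peak = exp(−Δx²/(2σ²)) = 0.43 ⇒ Δx = σ·√(−2 ln 0.43) = 33.05 × 1.299 = 42.93 m.
Width = 2Δx = 85.9 m.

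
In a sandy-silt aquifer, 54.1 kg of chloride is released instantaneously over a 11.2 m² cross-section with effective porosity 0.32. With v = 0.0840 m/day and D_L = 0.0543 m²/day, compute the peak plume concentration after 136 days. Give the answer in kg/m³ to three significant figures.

1.57 kg/m³

The peak of an instantaneous 1D plume sits at x = vt; there the Gaussian factor is 1 and C_max = M/(n_e·A·√(4πDt)), where n_e·A is the pore area the mass is dissolved in.
√(4πDt) = √(4π × 0.0543 × 136) = 9.633 m, so C_max = 54.1/(0.32 × 11.2 × 9.633) = 1.57 kg/m³.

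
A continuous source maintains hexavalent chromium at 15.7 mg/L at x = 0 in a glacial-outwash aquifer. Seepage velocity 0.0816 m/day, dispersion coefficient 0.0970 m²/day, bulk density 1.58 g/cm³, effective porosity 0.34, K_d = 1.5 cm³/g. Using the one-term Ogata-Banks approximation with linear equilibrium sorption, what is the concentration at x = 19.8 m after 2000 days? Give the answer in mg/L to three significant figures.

8.46 mg/L

Retardation factor R = 1 + ρ_b·K_d/n = 1 + 1.58 × 1.5/0.34 = 7.971.
Sorption retards both mechanisms: v_R = v/R = 0.01024 m/day, D_R = D/R = 0.01217 m²/day.
v_R·t = 0.01024 × 2000 = 20.48 m; 2√(D_R t) = 9.867 m; argument = (19.8 − 20.48)/9.867 = -0.06892.
C = C₀ × ½·erfc(-0.06892) = 15.7 × 0.5388 = 8.46 mg/L.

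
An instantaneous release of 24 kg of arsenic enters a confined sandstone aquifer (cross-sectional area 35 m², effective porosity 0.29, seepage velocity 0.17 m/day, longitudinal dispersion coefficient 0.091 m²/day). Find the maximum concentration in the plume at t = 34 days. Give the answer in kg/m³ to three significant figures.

0.379 kg/m³

The peak of an instantaneous 1D plume sits at x = vt; there the Gaussian factor is 1 and C_max = M/(n_e·A·√(4πDt)), where n_e·A is the pore area the mass is dissolved in.
√(4πDt) = √(4π × 0.091 × 34) = 6.235 m, so C_max = 24/(0.29 × 35 × 6.235) = 0.379 kg/m³.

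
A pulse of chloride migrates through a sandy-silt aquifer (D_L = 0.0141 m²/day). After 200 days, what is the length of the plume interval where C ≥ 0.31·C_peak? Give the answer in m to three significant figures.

The plume is Gaussian with σ = √(2Dt) = √(2 × 0.0141 × 200) = 2.375 m.
C/C_peak = exp(−Δx²/(2σ²)) = 0.31 ⇒ Δx = σ·√(−2 ln 0.31) = 2.375 × 1.530 = 3.634 m.
Width = 2Δx = 7.27 m.

7.27 m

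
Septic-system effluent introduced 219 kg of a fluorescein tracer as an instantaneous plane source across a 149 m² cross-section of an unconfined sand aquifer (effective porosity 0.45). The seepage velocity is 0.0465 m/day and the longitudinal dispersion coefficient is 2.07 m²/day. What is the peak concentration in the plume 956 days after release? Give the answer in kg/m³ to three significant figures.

0.0207 kg/m³

The peak of an instantaneous 1D plume sits at x = vt; there the Gaussian factor is 1 and C_max = M/(n_e·A·√(4πDt)), where n_e·A is the pore area the mass is dissolved in.
√(4πDt) = √(4π × 2.07 × 956) = 157.7 m, so C_max = 219/(0.45 × 149 × 157.7) = 0.0207 kg/m³.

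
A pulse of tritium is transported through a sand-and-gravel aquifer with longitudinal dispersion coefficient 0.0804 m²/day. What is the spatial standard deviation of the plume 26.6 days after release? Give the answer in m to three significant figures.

2.07 m

Dispersive spreading gives a Gaussian with σ² = 2Dt; advection only shifts the center.
σ = √(2 × 0.0804 × 26.6) = 2.07 m.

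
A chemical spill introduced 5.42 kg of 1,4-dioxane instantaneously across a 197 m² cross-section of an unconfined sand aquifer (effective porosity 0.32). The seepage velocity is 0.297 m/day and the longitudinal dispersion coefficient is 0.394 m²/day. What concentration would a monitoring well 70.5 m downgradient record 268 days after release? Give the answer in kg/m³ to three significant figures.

0.00194 kg/m³

For an instantaneous plane source, C(x,t) = M/(n_e·A·√(4πDt)) · exp(−(x−vt)²/(4Dt)), with n_e·A the pore (flow) area.
Plume center vt = 0.297 × 268 = 79.596 m, so the well at 70.5 m is 9.096 m upgradient of the peak.
√(4πDt) = 36.43 m, giving peak height M/(n_e·A·√(4πDt)) = 5.42/(0.32 × 197 × 36.43) = 0.002360 kg/m³.
(x−vt)²/(4Dt) = (-9.096)²/(4 × 0.394 × 268) = 0.1959; exp(−0.1959) = 0.8221.
C = 0.002360 × 0.8221 = 0.00194 kg/m³.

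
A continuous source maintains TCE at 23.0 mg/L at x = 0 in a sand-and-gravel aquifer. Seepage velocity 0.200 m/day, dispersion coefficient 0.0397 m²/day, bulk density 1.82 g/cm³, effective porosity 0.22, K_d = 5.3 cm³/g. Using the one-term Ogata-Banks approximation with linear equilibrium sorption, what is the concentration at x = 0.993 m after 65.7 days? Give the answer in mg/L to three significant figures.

0.462 mg/L

Retardation factor R = 1 + ρ_b·K_d/n = 1 + 1.82 × 5.3/0.22 = 44.85.
Sorption retards both mechanisms: v_R = v/R = 0.004459 m/day, D_R = D/R = 0.0008852 m²/day.
v_R·t = 0.004459 × 65.7 = 0.2929563 m; 2√(D_R t) = 0.4823 m; argument = (0.993 − 0.2929563)/0.4823 = 1.451.
C = C₀ × ½·erfc(1.451) = 23.0 × 0.02008 = 0.462 mg/L.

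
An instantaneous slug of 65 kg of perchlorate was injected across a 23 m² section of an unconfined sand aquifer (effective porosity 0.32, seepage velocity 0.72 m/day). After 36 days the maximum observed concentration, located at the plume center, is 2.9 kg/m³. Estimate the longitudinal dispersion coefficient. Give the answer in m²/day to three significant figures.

0.0205 m²/day

At the plume center C_max = M/(n_e·A·√(4πDt)), so D = M²/(4πt·(n_e·A·C_max)²).
n_e·A·C_max = 0.32 × 23 × 2.9 = 21.34 kg/m.
D = 65²/(4π × 36 × 21.34²) = 0.0205 m²/day.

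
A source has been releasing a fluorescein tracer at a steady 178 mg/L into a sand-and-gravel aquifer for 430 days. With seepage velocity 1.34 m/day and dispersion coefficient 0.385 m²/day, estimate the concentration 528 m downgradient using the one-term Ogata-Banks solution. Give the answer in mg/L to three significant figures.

177 mg/L

For a continuous step input, C/C₀ ≈ ½·erfc((x−vt)/(2√(Dt))).
vt = 1.34 × 430 = 576.2 m and 2√(Dt) = 2√(0.385 × 430) = 25.73 m.
Argument (x−vt)/(2√(Dt)) = (528 − 576.2)/25.73 = -1.873; ½·erfc(-1.873) = 0.9960.
C = 178 × 0.9960 = 177 mg/L.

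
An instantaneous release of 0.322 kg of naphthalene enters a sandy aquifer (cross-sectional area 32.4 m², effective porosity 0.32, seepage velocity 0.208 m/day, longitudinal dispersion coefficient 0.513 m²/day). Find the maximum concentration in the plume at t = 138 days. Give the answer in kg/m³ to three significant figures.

The peak of an instantaneous 1D plume sits at x = vt; there the Gaussian factor is 1 and C_max = M/(n_e·A·√(4πDt)), where n_e·A is the pore area the mass is dissolved in.
√(4πDt) = √(4π × 0.513 × 138) = 29.83 m, so C_max = 0.322/(0.32 × 32.4 × 29.83) = 0.00104 kg/m³.

0.00104 kg/m³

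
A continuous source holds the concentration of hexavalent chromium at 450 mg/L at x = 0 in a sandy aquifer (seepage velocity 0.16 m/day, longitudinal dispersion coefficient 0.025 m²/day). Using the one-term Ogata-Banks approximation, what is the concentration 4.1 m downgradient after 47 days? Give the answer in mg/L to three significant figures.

444 mg/L

For a continuous step input, C/C₀ ≈ ½·erfc((x−vt)/(2√(Dt))).
vt = 0.16 × 47 = 7.52 m and 2√(Dt) = 2√(0.025 × 47) = 2.168 m.
Argument (x−vt)/(2√(Dt)) = (4.1 − 7.52)/2.168 = -1.577; ½·erfc(-1.577) = 0.9871.
C = 450 × 0.9871 = 444 mg/L.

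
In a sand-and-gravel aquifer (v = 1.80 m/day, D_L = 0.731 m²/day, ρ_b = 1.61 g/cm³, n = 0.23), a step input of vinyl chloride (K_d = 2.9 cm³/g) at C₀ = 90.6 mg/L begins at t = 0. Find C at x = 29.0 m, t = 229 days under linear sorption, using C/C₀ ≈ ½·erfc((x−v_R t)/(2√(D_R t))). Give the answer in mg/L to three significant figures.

0.677 mg/L

Retardation factor R = 1 + ρ_b·K_d/n = 1 + 1.61 × 2.9/0.23 = 21.30.
Sorption retards both mechanisms: v_R = v/R = 0.08451 m/day, D_R = D/R = 0.03432 m²/day.
v_R·t = 0.08451 × 229 = 19.35279 m; 2√(D_R t) = 5.607 m; argument = (29.0 − 19.35279)/5.607 = 1.721.
C = C₀ × ½·erfc(1.721) = 90.6 × 0.007469 = 0.677 mg/L.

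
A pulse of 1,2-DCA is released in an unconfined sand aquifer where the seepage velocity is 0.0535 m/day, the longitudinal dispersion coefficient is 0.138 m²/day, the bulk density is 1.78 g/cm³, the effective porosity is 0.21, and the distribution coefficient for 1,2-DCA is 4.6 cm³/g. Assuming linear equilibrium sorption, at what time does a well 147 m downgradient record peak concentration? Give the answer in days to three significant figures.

108000 days

Retardation factor R = 1 + ρ_b·K_d/n = 1 + 1.78 × 4.6/0.21 = 39.99.
Sorption retards both mechanisms: v_R = v/R = 0.001338 m/day, D_R = D/R = 0.003451 m²/day.
Peak time from v_R²t² + 2D_R t − x² = 0: t = (√(D_R² + v_R²x²) − D_R)/v_R².
√(D_R² + v_R²x²) = √(0.003451² + 0.001338² × 147²) = 0.1967; v_R² = 1.790e-06.
t = (0.1967 − 0.003451)/1.790e-06 = 108000 days.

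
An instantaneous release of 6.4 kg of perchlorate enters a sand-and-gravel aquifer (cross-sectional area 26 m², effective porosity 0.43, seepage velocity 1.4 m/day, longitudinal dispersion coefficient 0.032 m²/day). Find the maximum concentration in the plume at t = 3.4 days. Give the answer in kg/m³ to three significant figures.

0.490 kg/m³

The peak of an instantaneous 1D plume sits at x = vt; there the Gaussian factor is 1 and C_max = M/(n_e·A·√(4πDt)), where n_e·A is the pore area the mass is dissolved in.
√(4πDt) = √(4π × 0.032 × 3.4) = 1.169 m, so C_max = 6.4/(0.43 × 26 × 1.169) = 0.490 kg/m³.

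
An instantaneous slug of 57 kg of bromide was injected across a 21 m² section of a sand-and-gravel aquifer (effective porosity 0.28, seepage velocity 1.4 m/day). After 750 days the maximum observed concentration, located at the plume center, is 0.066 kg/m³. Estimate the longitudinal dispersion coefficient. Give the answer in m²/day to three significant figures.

At the plume center C_max = M/(n_e·A·√(4πDt)), so D = M²/(4πt·(n_e·A·C_max)²).
n_e·A·C_max = 0.28 × 21 × 0.066 = 0.3881 kg/m.
D = 57²/(4π × 750 × 0.3881²) = 2.29 m²/day.

2.29 m²/day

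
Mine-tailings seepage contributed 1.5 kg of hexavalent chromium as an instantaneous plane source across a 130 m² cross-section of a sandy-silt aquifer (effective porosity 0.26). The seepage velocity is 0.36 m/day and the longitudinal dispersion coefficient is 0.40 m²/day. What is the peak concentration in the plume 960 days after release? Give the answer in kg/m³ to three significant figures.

0.000639 kg/m³

The peak of an instantaneous 1D plume sits at x = vt; there the Gaussian factor is 1 and C_max = M/(n_e·A·√(4πDt)), where n_e·A is the pore area the mass is dissolved in.
√(4πDt) = √(4π × 0.40 × 960) = 69.47 m, so C_max = 1.5/(0.26 × 130 × 69.47) = 0.000639 kg/m³.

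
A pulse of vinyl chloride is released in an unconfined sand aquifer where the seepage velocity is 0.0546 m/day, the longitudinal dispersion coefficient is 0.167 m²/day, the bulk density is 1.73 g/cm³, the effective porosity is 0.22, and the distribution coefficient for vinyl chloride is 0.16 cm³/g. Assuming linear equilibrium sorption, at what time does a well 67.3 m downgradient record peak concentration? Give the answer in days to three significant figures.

Retardation factor R = 1 + ρ_b·K_d/n = 1 + 1.73 × 0.16/0.22 = 2.258.
Sorption retards both mechanisms: v_R = v/R = 0.02418 m/day, D_R = D/R = 0.07396 m²/day.
Peak time from v_R²t² + 2D_R t − x² = 0: t = (√(D_R² + v_R²x²) − D_R)/v_R².
√(D_R² + v_R²x²) = √(0.07396² + 0.02418² × 67.3²) = 1.629; v_R² = 0.0005847.
t = (1.629 − 0.07396)/0.0005847 = 2660 days.

2660 days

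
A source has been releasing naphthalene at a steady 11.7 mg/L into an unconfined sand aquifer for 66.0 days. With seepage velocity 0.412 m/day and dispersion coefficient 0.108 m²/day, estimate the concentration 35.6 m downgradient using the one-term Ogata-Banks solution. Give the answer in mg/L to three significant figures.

For a continuous step input, C/C₀ ≈ ½·erfc((x−vt)/(2√(Dt))).
vt = 0.412 × 66.0 = 27.192 m and 2√(Dt) = 2√(0.108 × 66.0) = 5.340 m.
Argument (x−vt)/(2√(Dt)) = (35.6 − 27.192)/5.340 = 1.575; ½·erfc(1.575) = 0.01296.
C = 11.7 × 0.01296 = 0.152 mg/L.

0.152 mg/L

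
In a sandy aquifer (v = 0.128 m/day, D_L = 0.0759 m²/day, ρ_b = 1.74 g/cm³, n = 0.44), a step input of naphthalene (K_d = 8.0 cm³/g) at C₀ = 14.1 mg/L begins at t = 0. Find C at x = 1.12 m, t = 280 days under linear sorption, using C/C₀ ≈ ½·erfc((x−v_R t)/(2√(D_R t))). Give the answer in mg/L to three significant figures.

6.94 mg/L

Retardation factor R = 1 + ρ_b·K_d/n = 1 + 1.74 × 8.0/0.44 = 32.64.
Sorption retards both mechanisms: v_R = v/R = 0.003922 m/day, D_R = D/R = 0.002325 m²/day.
v_R·t = 0.003922 × 280 = 1.09816 m; 2√(D_R t) = 1.614 m; argument = (1.12 − 1.09816)/1.614 = 0.01353.
C = C₀ × ½·erfc(0.01353) = 14.1 × 0.4924 = 6.94 mg/L.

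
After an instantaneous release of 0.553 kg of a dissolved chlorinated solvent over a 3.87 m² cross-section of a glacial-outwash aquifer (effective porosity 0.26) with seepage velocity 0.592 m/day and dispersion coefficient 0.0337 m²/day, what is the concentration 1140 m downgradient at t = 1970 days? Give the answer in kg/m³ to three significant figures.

0.00142 kg/m³

For an instantaneous plane source, C(x,t) = M/(n_e·A·√(4πDt)) · exp(−(x−vt)²/(4Dt)), with n_e·A the pore (flow) area.
Plume center vt = 0.592 × 1970 = 1166.24 m, so the well at 1140 m is 26.24 m upgradient of the peak.
√(4πDt) = 28.88 m, giving peak height M/(n_e·A·√(4πDt)) = 0.553/(0.26 × 3.87 × 28.88) = 0.01903 kg/m³.
(x−vt)²/(4Dt) = (-26.24)²/(4 × 0.0337 × 1970) = 2.593; exp(−2.593) = 0.07480.
C = 0.01903 × 0.07480 = 0.00142 kg/m³.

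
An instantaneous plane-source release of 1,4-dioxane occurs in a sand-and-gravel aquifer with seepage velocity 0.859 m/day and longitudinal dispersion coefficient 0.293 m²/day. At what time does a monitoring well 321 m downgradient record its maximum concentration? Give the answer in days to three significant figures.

373 days

For the 1D instantaneous-source solution, setting ∂C/∂t = 0 at fixed x gives v²t² + 2Dt − x² = 0, so t = (√(D² + v²x²) − D)/v².
√(D² + v²x²) = √(0.293² + 0.859² × 321²) = 275.7; v² = 0.737881.
t = (275.7 − 0.293)/0.737881 = 373 days (vs. the pure-advection estimate x/v = 374 d).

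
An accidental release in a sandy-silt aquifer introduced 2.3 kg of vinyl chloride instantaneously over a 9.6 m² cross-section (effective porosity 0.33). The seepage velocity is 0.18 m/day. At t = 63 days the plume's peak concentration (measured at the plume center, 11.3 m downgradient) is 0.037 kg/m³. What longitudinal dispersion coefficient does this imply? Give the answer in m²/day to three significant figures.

0.486 m²/day

At the plume center C_max = M/(n_e·A·√(4πDt)), so D = M²/(4πt·(n_e·A·C_max)²).
n_e·A·C_max = 0.33 × 9.6 × 0.037 = 0.1172 kg/m.
D = 2.3²/(4π × 63 × 0.1172²) = 0.486 m²/day.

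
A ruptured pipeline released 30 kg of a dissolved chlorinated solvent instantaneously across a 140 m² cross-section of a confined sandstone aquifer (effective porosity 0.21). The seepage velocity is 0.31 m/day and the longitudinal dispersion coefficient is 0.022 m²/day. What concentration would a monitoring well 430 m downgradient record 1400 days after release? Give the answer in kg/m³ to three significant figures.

For an instantaneous plane source, C(x,t) = M/(n_e·A·√(4πDt)) · exp(−(x−vt)²/(4Dt)), with n_e·A the pore (flow) area.
Plume center vt = 0.31 × 1400 = 434 m, so the well at 430 m is 4 m upgradient of the peak.
√(4πDt) = 19.67 m, giving peak height M/(n_e·A·√(4πDt)) = 30/(0.21 × 140 × 19.67) = 0.05188 kg/m³.
(x−vt)²/(4Dt) = (-4)²/(4 × 0.022 × 1400) = 0.1299; exp(−0.1299) = 0.8782.
C = 0.05188 × 0.8782 = 0.0456 kg/m³.

0.0456 kg/m³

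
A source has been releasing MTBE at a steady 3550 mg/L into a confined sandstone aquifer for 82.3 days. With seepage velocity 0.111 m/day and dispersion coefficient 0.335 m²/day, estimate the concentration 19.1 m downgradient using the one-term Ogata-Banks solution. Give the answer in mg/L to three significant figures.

For a continuous step input, C/C₀ ≈ ½·erfc((x−vt)/(2√(Dt))).
vt = 0.111 × 82.3 = 9.1353 m and 2√(Dt) = 2√(0.335 × 82.3) = 10.50 m.
Argument (x−vt)/(2√(Dt)) = (19.1 − 9.1353)/10.50 = 0.9490; ½·erfc(0.9490) = 0.08978.
C = 3550 × 0.08978 = 319 mg/L.

319 mg/L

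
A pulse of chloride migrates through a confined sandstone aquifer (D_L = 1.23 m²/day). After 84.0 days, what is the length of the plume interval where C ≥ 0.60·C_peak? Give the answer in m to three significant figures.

The plume is Gaussian with σ = √(2Dt) = √(2 × 1.23 × 84.0) = 14.37 m.
C/C_peak = exp(−Δx²/(2σ²)) = 0.60 ⇒ Δx = σ·√(−2 ln 0.60) = 14.37 × 1.011 = 14.53 m.
Width = 2Δx = 29.1 m.

29.1 m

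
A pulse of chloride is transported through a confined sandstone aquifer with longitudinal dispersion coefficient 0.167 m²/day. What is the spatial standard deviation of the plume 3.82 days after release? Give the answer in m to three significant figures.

Dispersive spreading gives a Gaussian with σ² = 2Dt; advection only shifts the center.
σ = √(2 × 0.167 × 3.82) = 1.13 m.

1.13 m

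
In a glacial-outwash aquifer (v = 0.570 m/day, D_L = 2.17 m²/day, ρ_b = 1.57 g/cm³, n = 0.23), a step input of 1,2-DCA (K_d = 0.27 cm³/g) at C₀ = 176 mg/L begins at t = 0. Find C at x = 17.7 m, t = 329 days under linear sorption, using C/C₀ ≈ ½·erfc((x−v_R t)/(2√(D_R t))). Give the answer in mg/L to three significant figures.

173 mg/L

Retardation factor R = 1 + ρ_b·K_d/n = 1 + 1.57 × 0.27/0.23 = 2.843.
Sorption retards both mechanisms: v_R = v/R = 0.2005 m/day, D_R = D/R = 0.7633 m²/day.
v_R·t = 0.2005 × 329 = 65.9645 m; 2√(D_R t) = 31.69 m; argument = (17.7 − 65.9645)/31.69 = -1.523.
C = C₀ × ½·erfc(-1.523) = 176 × 0.9844 = 173 mg/L.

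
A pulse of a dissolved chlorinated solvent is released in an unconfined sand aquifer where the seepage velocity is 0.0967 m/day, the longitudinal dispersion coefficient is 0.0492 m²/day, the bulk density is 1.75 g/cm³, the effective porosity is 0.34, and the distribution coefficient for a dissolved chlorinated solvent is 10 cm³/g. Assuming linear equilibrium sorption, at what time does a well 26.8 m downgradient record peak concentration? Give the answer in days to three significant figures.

14300 days

Retardation factor R = 1 + ρ_b·K_d/n = 1 + 1.75 × 10/0.34 = 52.47.
Sorption retards both mechanisms: v_R = v/R = 0.001843 m/day, D_R = D/R = 0.0009377 m²/day.
Peak time from v_R²t² + 2D_R t − x² = 0: t = (√(D_R² + v_R²x²) − D_R)/v_R².
√(D_R² + v_R²x²) = √(0.0009377² + 0.001843² × 26.8²) = 0.04940; v_R² = 3.397e-06.
t = (0.04940 − 0.0009377)/3.397e-06 = 14300 days.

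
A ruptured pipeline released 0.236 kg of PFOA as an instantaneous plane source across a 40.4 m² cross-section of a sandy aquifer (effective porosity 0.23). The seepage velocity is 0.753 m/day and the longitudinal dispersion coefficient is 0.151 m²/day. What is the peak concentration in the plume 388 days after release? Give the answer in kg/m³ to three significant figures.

0.000936 kg/m³

The peak of an instantaneous 1D plume sits at x = vt; there the Gaussian factor is 1 and C_max = M/(n_e·A·√(4πDt)), where n_e·A is the pore area the mass is dissolved in.
√(4πDt) = √(4π × 0.151 × 388) = 27.13 m, so C_max = 0.236/(0.23 × 40.4 × 27.13) = 0.000936 kg/m³.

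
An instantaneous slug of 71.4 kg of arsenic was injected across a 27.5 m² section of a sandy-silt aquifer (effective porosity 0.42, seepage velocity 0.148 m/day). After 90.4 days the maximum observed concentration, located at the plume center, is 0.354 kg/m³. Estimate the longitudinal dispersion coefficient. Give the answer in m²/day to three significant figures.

0.268 m²/day

At the plume center C_max = M/(n_e·A·√(4πDt)), so D = M²/(4πt·(n_e·A·C_max)²).
n_e·A·C_max = 0.42 × 27.5 × 0.354 = 4.089 kg/m.
D = 71.4²/(4π × 90.4 × 4.089²) = 0.268 m²/day.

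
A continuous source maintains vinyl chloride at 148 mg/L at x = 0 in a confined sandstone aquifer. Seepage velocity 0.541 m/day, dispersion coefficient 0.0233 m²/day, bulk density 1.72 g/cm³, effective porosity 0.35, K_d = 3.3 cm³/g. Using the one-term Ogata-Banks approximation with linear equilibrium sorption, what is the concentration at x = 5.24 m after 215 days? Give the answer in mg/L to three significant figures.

145 mg/L

Retardation factor R = 1 + ρ_b·K_d/n = 1 + 1.72 × 3.3/0.35 = 17.22.
Sorption retards both mechanisms: v_R = v/R = 0.03142 m/day, D_R = D/R = 0.001353 m²/day.
v_R·t = 0.03142 × 215 = 6.7553 m; 2√(D_R t) = 1.079 m; argument = (5.24 − 6.7553)/1.079 = -1.404.
C = C₀ × ½·erfc(-1.404) = 148 × 0.9765 = 145 mg/L.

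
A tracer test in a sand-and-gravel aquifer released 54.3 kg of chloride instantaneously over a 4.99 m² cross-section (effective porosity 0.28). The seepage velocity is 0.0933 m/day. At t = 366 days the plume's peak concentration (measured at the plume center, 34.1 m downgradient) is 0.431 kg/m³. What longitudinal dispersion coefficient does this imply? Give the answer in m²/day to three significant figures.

At the plume center C_max = M/(n_e·A·√(4πDt)), so D = M²/(4πt·(n_e·A·C_max)²).
n_e·A·C_max = 0.28 × 4.99 × 0.431 = 0.6022 kg/m.
D = 54.3²/(4π × 366 × 0.6022²) = 1.77 m²/day.

1.77 m²/day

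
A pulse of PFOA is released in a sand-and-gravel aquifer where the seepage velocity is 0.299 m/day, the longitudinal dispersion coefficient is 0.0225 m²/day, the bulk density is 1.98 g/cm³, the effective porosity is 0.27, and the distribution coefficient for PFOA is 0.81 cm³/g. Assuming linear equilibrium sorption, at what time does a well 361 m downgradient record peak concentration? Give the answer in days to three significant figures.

Retardation factor R = 1 + ρ_b·K_d/n = 1 + 1.98 × 0.81/0.27 = 6.940.
Sorption retards both mechanisms: v_R = v/R = 0.04308 m/day, D_R = D/R = 0.003242 m²/day.
Peak time from v_R²t² + 2D_R t − x² = 0: t = (√(D_R² + v_R²x²) − D_R)/v_R².
√(D_R² + v_R²x²) = √(0.003242² + 0.04308² × 361²) = 15.55; v_R² = 0.001856.
t = (15.55 − 0.003242)/0.001856 = 8380 days.

8380 days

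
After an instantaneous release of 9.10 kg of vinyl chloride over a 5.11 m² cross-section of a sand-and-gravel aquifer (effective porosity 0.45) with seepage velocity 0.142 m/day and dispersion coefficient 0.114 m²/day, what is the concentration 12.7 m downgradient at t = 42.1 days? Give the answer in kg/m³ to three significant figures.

0.0484 kg/m³

For an instantaneous plane source, C(x,t) = M/(n_e·A·√(4πDt)) · exp(−(x−vt)²/(4Dt)), with n_e·A the pore (flow) area.
Plume center vt = 0.142 × 42.1 = 5.9782 m, so the well at 12.7 m is 6.7218 m downgradient of the peak.
√(4πDt) = 7.766 m, giving peak height M/(n_e·A·√(4πDt)) = 9.10/(0.45 × 5.11 × 7.766) = 0.5096 kg/m³.
(x−vt)²/(4Dt) = (6.7218)²/(4 × 0.114 × 42.1) = 2.354; exp(−2.354) = 0.09499.
C = 0.5096 × 0.09499 = 0.0484 kg/m³.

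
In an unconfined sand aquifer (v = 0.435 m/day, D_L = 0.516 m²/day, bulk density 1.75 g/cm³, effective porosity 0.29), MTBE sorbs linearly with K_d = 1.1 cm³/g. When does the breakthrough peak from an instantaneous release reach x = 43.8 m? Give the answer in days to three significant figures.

Retardation factor R = 1 + ρ_b·K_d/n = 1 + 1.75 × 1.1/0.29 = 7.638.
Sorption retards both mechanisms: v_R = v/R = 0.05695 m/day, D_R = D/R = 0.06756 m²/day.
Peak time from v_R²t² + 2D_R t − x² = 0: t = (√(D_R² + v_R²x²) − D_R)/v_R².
√(D_R² + v_R²x²) = √(0.06756² + 0.05695² × 43.8²) = 2.495; v_R² = 0.003243.
t = (2.495 − 0.06756)/0.003243 = 749 days.

749 days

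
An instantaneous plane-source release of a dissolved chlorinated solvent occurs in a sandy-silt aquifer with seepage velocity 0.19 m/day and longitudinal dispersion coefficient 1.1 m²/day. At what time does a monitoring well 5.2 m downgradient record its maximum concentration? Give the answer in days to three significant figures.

10.5 days

For the 1D instantaneous-source solution, setting ∂C/∂t = 0 at fixed x gives v²t² + 2Dt − x² = 0, so t = (√(D² + v²x²) − D)/v².
√(D² + v²x²) = √(1.1² + 0.19² × 5.2²) = 1.479; v² = 0.0361.
t = (1.479 − 1.1)/0.0361 = 10.5 days (vs. the pure-advection estimate x/v = 27.4 d).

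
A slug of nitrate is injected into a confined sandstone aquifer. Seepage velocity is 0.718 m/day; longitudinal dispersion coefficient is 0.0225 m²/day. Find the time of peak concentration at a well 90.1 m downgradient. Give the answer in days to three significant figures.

125 days

For the 1D instantaneous-source solution, setting ∂C/∂t = 0 at fixed x gives v²t² + 2Dt − x² = 0, so t = (√(D² + v²x²) − D)/v².
√(D² + v²x²) = √(0.0225² + 0.718² × 90.1²) = 64.69; v² = 0.515524.
t = (64.69 − 0.0225)/0.515524 = 125 days (vs. the pure-advection estimate x/v = 125 d).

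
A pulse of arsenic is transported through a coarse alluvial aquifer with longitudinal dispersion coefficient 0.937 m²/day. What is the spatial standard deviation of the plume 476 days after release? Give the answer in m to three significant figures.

Dispersive spreading gives a Gaussian with σ² = 2Dt; advection only shifts the center.
σ = √(2 × 0.937 × 476) = 29.9 m.

29.9 m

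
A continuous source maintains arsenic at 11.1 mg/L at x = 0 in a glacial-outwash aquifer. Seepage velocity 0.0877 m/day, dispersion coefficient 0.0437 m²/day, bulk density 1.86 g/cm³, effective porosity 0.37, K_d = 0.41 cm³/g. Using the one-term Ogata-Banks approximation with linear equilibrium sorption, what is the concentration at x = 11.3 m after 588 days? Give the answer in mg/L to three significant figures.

Retardation factor R = 1 + ρ_b·K_d/n = 1 + 1.86 × 0.41/0.37 = 3.061.
Sorption retards both mechanisms: v_R = v/R = 0.02865 m/day, D_R = D/R = 0.01428 m²/day.
v_R·t = 0.02865 × 588 = 16.8462 m; 2√(D_R t) = 5.795 m; argument = (11.3 − 16.8462)/5.795 = -0.9571.
C = C₀ × ½·erfc(-0.9571) = 11.1 × 0.9121 = 10.1 mg/L.

10.1 mg/L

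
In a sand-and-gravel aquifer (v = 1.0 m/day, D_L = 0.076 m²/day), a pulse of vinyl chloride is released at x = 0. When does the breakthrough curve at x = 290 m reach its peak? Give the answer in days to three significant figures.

For the 1D instantaneous-source solution, setting ∂C/∂t = 0 at fixed x gives v²t² + 2Dt − x² = 0, so t = (√(D² + v²x²) − D)/v².
√(D² + v²x²) = √(0.076² + 1.0² × 290²) = 290.0; v² = 1.
t = (290.0 − 0.076)/1 = 290 days (vs. the pure-advection estimate x/v = 290 d).

290 days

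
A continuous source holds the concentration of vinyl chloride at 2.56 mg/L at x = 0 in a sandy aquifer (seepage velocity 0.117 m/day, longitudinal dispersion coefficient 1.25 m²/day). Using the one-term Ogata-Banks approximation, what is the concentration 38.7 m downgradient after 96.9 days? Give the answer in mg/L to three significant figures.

For a continuous step input, C/C₀ ≈ ½·erfc((x−vt)/(2√(Dt))).
vt = 0.117 × 96.9 = 11.3373 m and 2√(Dt) = 2√(1.25 × 96.9) = 22.01 m.
Argument (x−vt)/(2√(Dt)) = (38.7 − 11.3373)/22.01 = 1.243; ½·erfc(1.243) = 0.03939.
C = 2.56 × 0.03939 = 0.101 mg/L.

0.101 mg/L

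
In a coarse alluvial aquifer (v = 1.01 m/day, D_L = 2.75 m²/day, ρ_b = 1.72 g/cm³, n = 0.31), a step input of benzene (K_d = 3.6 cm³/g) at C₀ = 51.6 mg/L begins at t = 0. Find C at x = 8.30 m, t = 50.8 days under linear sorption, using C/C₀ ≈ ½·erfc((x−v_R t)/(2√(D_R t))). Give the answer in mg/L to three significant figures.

2.81 mg/L

Retardation factor R = 1 + ρ_b·K_d/n = 1 + 1.72 × 3.6/0.31 = 20.97.
Sorption retards both mechanisms: v_R = v/R = 0.04816 m/day, D_R = D/R = 0.1311 m²/day.
v_R·t = 0.04816 × 50.8 = 2.446528 m; 2√(D_R t) = 5.161 m; argument = (8.30 − 2.446528)/5.161 = 1.134.
C = C₀ × ½·erfc(1.134) = 51.6 × 0.05439 = 2.81 mg/L.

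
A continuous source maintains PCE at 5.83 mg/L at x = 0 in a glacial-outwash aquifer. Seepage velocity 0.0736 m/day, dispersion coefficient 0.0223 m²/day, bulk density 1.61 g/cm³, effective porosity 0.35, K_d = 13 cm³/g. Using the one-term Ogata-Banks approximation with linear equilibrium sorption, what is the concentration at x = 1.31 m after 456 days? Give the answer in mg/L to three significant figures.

0.554 mg/L

Retardation factor R = 1 + ρ_b·K_d/n = 1 + 1.61 × 13/0.35 = 60.80.
Sorption retards both mechanisms: v_R = v/R = 0.001211 m/day, D_R = D/R = 0.0003668 m²/day.
v_R·t = 0.001211 × 456 = 0.552216 m; 2√(D_R t) = 0.8180 m; argument = (1.31 − 0.552216)/0.8180 = 0.9264.
C = C₀ × ½·erfc(0.9264) = 5.83 × 0.09508 = 0.554 mg/L.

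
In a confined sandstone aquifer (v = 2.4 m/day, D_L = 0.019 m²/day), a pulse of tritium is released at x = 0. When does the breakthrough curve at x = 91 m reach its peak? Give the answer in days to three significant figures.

37.9 days

For the 1D instantaneous-source solution, setting ∂C/∂t = 0 at fixed x gives v²t² + 2Dt − x² = 0, so t = (√(D² + v²x²) − D)/v².
√(D² + v²x²) = √(0.019² + 2.4² × 91²) = 218.4; v² = 5.76.
t = (218.4 − 0.019)/5.76 = 37.9 days (vs. the pure-advection estimate x/v = 37.9 d).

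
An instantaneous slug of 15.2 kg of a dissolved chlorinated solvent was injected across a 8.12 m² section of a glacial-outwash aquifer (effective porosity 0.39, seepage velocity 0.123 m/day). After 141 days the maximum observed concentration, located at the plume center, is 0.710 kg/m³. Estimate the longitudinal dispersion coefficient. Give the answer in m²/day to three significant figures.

0.0258 m²/day

At the plume center C_max = M/(n_e·A·√(4πDt)), so D = M²/(4πt·(n_e·A·C_max)²).
n_e·A·C_max = 0.39 × 8.12 × 0.710 = 2.248 kg/m.
D = 15.2²/(4π × 141 × 2.248²) = 0.0258 m²/day.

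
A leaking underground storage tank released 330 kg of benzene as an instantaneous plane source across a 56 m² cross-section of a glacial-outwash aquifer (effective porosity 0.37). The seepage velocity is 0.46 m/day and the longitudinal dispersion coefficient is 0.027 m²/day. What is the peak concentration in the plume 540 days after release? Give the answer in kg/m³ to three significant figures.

1.18 kg/m³

The peak of an instantaneous 1D plume sits at x = vt; there the Gaussian factor is 1 and C_max = M/(n_e·A·√(4πDt)), where n_e·A is the pore area the mass is dissolved in.
√(4πDt) = √(4π × 0.027 × 540) = 13.54 m, so C_max = 330/(0.37 × 56 × 13.54) = 1.18 kg/m³.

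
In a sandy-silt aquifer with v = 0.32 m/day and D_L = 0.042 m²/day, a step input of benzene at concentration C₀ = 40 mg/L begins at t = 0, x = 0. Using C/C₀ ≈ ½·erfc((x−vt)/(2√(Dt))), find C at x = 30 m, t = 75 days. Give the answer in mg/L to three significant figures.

0.337 mg/L

For a continuous step input, C/C₀ ≈ ½·erfc((x−vt)/(2√(Dt))).
vt = 0.32 × 75 = 24 m and 2√(Dt) = 2√(0.042 × 75) = 3.550 m.
Argument (x−vt)/(2√(Dt)) = (30 − 24)/3.550 = 1.690; ½·erfc(1.690) = 0.008424.
C = 40 × 0.008424 = 0.337 mg/L.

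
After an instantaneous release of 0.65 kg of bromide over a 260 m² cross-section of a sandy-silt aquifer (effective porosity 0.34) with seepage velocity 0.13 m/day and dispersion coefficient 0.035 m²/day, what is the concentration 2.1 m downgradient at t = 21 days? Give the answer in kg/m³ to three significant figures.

0.00211 kg/m³

For an instantaneous plane source, C(x,t) = M/(n_e·A·√(4πDt)) · exp(−(x−vt)²/(4Dt)), with n_e·A the pore (flow) area.
Plume center vt = 0.13 × 21 = 2.73 m, so the well at 2.1 m is 0.63 m upgradient of the peak.
√(4πDt) = 3.039 m, giving peak height M/(n_e·A·√(4πDt)) = 0.65/(0.34 × 260 × 3.039) = 0.002420 kg/m³.
(x−vt)²/(4Dt) = (-0.63)²/(4 × 0.035 × 21) = 0.1350; exp(−0.1350) = 0.8737.
C = 0.002420 × 0.8737 = 0.00211 kg/m³.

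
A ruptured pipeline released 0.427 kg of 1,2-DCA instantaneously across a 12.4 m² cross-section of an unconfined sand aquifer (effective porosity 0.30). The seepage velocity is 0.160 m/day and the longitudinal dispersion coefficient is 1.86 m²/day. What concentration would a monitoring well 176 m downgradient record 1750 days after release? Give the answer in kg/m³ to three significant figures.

0.000247 kg/m³

For an instantaneous plane source, C(x,t) = M/(n_e·A·√(4πDt)) · exp(−(x−vt)²/(4Dt)), with n_e·A the pore (flow) area.
Plume center vt = 0.160 × 1750 = 280 m, so the well at 176 m is 104 m upgradient of the peak.
√(4πDt) = 202.2 m, giving peak height M/(n_e·A·√(4πDt)) = 0.427/(0.30 × 12.4 × 202.2) = 0.0005677 kg/m³.
(x−vt)²/(4Dt) = (-104)²/(4 × 1.86 × 1750) = 0.8307; exp(−0.8307) = 0.4357.
C = 0.0005677 × 0.4357 = 0.000247 kg/m³.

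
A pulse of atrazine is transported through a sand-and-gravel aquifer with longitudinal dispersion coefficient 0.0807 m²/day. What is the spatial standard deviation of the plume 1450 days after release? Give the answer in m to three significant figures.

Dispersive spreading gives a Gaussian with σ² = 2Dt; advection only shifts the center.
σ = √(2 × 0.0807 × 1450) = 15.3 m.

15.3 m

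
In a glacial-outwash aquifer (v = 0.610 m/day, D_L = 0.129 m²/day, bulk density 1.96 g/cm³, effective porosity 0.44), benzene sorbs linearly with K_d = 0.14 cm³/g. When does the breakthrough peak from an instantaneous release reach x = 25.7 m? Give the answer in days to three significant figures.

Retardation factor R = 1 + ρ_b·K_d/n = 1 + 1.96 × 0.14/0.44 = 1.624.
Sorption retards both mechanisms: v_R = v/R = 0.3756 m/day, D_R = D/R = 0.07943 m²/day.
Peak time from v_R²t² + 2D_R t − x² = 0: t = (√(D_R² + v_R²x²) − D_R)/v_R².
√(D_R² + v_R²x²) = √(0.07943² + 0.3756² × 25.7²) = 9.653; v_R² = 0.1411.
t = (9.653 − 0.07943)/0.1411 = 67.8 days.

67.8 days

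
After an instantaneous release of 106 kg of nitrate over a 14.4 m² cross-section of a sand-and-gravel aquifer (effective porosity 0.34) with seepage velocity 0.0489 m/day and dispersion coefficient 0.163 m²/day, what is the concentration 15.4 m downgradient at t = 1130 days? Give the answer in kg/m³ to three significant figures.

0.0521 kg/m³

For an instantaneous plane source, C(x,t) = M/(n_e·A·√(4πDt)) · exp(−(x−vt)²/(4Dt)), with n_e·A the pore (flow) area.
Plume center vt = 0.0489 × 1130 = 55.257 m, so the well at 15.4 m is 39.857 m upgradient of the peak.
√(4πDt) = 48.11 m, giving peak height M/(n_e·A·√(4πDt)) = 106/(0.34 × 14.4 × 48.11) = 0.4500 kg/m³.
(x−vt)²/(4Dt) = (-39.857)²/(4 × 0.163 × 1130) = 2.156; exp(−2.156) = 0.1158.
C = 0.4500 × 0.1158 = 0.0521 kg/m³.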